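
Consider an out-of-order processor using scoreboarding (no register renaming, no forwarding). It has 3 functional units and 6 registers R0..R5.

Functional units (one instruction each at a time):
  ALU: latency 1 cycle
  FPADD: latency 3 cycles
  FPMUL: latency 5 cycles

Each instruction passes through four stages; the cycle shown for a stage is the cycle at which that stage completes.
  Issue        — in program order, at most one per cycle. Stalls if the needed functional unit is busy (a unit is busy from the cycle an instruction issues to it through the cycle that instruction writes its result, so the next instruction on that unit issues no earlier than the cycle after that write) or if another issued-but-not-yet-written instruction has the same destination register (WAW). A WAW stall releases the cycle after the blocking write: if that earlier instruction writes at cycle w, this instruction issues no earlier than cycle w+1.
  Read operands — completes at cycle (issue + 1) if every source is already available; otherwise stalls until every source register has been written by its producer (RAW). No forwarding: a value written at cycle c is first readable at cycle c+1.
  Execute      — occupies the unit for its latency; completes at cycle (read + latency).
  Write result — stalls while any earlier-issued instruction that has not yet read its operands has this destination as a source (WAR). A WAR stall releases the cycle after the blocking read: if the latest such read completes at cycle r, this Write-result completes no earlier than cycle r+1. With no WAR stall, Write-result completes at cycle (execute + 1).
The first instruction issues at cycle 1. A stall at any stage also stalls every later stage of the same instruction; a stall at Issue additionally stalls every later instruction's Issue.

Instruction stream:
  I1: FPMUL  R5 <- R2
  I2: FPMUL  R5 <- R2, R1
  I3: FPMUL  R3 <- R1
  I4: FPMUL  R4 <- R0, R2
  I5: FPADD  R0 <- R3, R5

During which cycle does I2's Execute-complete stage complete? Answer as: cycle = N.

cycle = 15

I1  is:1  ro:2  ex:7  wr:8
I2  is:9  ro:10  ex:15  wr:16  — struct: FPMUL busy until I1 writes@8
I3  is:17  ro:18  ex:23  wr:24  — struct: FPMUL busy until I2 writes@16
I4  is:25  ro:26  ex:31  wr:32  — struct: FPMUL busy until I3 writes@24
I5  is:26  ro:27  ex:30  wr:31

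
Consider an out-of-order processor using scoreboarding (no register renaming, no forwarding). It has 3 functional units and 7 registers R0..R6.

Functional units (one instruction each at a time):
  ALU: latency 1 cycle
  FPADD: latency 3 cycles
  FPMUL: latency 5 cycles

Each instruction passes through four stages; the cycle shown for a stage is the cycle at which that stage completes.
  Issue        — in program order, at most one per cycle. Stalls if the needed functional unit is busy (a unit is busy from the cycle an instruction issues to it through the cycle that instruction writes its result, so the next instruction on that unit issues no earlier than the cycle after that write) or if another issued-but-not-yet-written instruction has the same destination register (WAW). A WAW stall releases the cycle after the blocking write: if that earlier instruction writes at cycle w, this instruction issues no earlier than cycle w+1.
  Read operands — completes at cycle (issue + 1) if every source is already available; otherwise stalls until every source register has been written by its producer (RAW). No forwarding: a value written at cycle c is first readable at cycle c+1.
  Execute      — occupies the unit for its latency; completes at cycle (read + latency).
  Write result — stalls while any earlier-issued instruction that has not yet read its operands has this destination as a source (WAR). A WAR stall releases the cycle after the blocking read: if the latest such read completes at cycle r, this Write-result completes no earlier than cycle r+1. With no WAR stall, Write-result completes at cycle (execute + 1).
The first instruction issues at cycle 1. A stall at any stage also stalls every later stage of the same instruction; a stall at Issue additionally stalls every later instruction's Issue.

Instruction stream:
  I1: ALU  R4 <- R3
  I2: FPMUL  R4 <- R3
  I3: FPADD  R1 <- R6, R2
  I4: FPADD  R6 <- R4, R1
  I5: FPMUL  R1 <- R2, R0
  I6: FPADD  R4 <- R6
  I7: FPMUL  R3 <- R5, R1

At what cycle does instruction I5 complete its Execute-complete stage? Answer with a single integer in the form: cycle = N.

  I1 | 1 | 2 | 3 | 4
  I2 | 5 | 6 | 11 | 12   WAW R4: wait I1 write@4
  I3 | 6 | 7 | 10 | 11
  I4 | 12 | 13 | 16 | 17   struct: FPADD busy until I3 writes@11
  I5 | 13 | 14 | 19 | 20
  I6 | 18 | 19 | 22 | 23   struct: FPADD busy until I4 writes@17
  I7 | 21 | 22 | 27 | 28   struct: FPMUL busy until I5 writes@20

cycle = 19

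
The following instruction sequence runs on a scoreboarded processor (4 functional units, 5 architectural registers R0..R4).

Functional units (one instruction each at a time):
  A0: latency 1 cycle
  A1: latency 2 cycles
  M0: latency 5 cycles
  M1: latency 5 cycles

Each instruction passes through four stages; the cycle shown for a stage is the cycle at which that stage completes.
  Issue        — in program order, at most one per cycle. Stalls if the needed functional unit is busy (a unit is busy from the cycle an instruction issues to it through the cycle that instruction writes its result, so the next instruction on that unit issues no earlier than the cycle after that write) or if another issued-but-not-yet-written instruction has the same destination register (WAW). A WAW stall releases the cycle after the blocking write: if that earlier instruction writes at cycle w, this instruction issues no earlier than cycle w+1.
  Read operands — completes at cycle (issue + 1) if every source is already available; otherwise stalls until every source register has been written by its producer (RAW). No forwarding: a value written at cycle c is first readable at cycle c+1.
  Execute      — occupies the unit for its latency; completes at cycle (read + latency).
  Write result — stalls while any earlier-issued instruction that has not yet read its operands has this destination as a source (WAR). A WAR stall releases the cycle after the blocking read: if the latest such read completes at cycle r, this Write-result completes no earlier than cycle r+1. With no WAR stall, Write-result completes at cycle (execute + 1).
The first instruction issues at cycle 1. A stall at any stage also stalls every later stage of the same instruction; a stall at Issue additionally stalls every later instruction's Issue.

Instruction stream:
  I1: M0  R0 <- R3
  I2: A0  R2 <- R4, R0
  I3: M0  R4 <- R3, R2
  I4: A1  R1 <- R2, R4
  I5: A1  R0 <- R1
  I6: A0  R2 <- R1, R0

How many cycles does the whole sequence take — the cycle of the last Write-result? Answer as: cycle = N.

cycle = 30

I1  is:1  ro:2  ex:7  wr:8
I2  is:2  ro:9  ex:10  wr:11  — RAW R0: wait I1 write@8
I3  is:9  ro:12  ex:17  wr:18  — struct: M0 busy until I1 writes@8, RAW R2: wait I2 write@11
I4  is:10  ro:19  ex:21  wr:22  — RAW R4: wait I3 write@18
I5  is:23  ro:24  ex:26  wr:27  — struct: A1 busy until I4 writes@22
I6  is:24  ro:28  ex:29  wr:30  — RAW R0: wait I5 write@27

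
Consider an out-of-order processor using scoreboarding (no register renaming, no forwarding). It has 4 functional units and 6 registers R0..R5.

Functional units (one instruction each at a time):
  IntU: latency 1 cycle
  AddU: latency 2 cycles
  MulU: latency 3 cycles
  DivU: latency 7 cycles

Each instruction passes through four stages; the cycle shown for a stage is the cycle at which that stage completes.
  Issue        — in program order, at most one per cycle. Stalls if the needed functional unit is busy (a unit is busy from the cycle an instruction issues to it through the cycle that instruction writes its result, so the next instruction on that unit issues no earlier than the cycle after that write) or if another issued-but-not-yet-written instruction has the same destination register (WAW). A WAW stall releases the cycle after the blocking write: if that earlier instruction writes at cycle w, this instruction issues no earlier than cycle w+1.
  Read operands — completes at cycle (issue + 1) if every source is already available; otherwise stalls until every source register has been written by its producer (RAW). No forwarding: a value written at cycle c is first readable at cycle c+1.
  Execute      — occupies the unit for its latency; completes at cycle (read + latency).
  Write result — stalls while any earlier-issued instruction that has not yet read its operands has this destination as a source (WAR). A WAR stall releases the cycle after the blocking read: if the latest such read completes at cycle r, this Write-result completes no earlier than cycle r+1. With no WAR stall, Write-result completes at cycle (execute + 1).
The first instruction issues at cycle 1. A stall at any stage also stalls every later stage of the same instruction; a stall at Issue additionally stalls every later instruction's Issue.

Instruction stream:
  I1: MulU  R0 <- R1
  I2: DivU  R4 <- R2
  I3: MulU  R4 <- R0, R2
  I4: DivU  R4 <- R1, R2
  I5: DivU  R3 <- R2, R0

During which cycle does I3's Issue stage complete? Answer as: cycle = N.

cycle = 12

[I1] 1/2/5/6
[I2] 2/3/10/11
[I3] 12/13/16/17  (WAW R4: wait I2 write@11)
[I4] 18/19/26/27  (WAW R4: wait I3 write@17)
[I5] 28/29/36/37  (struct: DivU busy until I4 writes@27)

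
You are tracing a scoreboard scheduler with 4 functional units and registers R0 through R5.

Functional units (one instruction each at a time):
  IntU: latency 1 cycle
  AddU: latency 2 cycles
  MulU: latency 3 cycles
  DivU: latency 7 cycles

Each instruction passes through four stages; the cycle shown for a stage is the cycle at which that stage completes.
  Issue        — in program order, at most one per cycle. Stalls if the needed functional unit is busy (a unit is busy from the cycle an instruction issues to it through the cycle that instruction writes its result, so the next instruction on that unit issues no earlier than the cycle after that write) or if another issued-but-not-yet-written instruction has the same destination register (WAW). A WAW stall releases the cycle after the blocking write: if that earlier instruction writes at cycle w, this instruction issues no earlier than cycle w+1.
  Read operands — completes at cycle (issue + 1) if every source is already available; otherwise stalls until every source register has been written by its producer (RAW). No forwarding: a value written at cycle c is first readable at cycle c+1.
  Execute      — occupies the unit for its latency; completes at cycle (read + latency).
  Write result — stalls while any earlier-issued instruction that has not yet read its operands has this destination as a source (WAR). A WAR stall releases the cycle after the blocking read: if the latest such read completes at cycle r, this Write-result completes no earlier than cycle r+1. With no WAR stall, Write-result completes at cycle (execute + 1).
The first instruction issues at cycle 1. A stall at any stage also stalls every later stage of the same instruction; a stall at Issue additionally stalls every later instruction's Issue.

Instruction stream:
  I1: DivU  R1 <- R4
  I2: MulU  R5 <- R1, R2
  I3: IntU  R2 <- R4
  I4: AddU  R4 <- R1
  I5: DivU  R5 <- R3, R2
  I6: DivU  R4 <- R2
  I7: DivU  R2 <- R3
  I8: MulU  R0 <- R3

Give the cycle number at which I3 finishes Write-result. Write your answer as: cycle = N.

cycle = 12

c1: issue I1 (DivU)
c2: I1 read-ops | issue I2 (MulU)
c3: issue I3 (IntU)
c4: I3 read-ops | issue I4 (AddU)
c5: I3 finished on IntU
c9: I1 finished on DivU
c10: I1→R1
c11: I2 read-ops | I4 read-ops
c12: I3→R2
c13: I4 finished on AddU
c14: I2 finished on MulU | I4→R4
c15: I2→R5
c16: issue I5 (DivU)
c17: I5 read-ops
c24: I5 finished on DivU
c25: I5→R5
c26: issue I6 (DivU)
c27: I6 read-ops
c34: I6 finished on DivU
c35: I6→R4
c36: issue I7 (DivU)
c37: I7 read-ops | issue I8 (MulU)
c38: I8 read-ops
c41: I8 finished on MulU
c42: I8→R0
c44: I7 finished on DivU
c45: I7→R2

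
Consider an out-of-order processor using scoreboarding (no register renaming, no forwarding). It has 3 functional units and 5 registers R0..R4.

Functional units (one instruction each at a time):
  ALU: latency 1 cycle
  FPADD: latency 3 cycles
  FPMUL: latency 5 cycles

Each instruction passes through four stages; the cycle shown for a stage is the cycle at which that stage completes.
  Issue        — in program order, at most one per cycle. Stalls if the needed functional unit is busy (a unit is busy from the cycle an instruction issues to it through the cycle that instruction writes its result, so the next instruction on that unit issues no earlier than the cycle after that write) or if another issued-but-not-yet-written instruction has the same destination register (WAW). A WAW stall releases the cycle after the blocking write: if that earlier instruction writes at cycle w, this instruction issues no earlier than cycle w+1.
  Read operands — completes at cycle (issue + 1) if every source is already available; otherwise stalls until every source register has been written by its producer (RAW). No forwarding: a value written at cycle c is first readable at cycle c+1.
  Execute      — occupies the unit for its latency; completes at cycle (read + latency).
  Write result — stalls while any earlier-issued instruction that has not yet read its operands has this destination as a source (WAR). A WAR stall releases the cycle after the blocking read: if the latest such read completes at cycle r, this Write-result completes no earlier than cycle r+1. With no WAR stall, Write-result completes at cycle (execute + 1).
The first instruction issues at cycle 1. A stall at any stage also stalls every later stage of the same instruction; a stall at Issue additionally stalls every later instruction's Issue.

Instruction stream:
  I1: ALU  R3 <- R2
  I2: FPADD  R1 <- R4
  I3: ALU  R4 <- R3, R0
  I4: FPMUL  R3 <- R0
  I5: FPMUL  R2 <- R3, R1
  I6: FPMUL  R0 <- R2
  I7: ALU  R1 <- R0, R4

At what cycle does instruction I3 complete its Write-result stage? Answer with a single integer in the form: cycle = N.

cycle 1: issue I1 (ALU)
cycle 2: I1 read-ops, issue I2 (FPADD)
cycle 3: I1 finished on ALU, I2 read-ops
cycle 4: I1→R3
cycle 5: issue I3 (ALU)
cycle 6: I2 finished on FPADD, I3 read-ops, issue I4 (FPMUL)
cycle 7: I2→R1, I3 finished on ALU, I4 read-ops
cycle 8: I3→R4
cycle 12: I4 finished on FPMUL
cycle 13: I4→R3
cycle 14: issue I5 (FPMUL)
cycle 15: I5 read-ops
cycle 20: I5 finished on FPMUL
cycle 21: I5→R2
cycle 22: issue I6 (FPMUL)
cycle 23: I6 read-ops, issue I7 (ALU)
cycle 28: I6 finished on FPMUL
cycle 29: I6→R0
cycle 30: I7 read-ops
cycle 31: I7 finished on ALU
cycle 32: I7→R1

cycle = 8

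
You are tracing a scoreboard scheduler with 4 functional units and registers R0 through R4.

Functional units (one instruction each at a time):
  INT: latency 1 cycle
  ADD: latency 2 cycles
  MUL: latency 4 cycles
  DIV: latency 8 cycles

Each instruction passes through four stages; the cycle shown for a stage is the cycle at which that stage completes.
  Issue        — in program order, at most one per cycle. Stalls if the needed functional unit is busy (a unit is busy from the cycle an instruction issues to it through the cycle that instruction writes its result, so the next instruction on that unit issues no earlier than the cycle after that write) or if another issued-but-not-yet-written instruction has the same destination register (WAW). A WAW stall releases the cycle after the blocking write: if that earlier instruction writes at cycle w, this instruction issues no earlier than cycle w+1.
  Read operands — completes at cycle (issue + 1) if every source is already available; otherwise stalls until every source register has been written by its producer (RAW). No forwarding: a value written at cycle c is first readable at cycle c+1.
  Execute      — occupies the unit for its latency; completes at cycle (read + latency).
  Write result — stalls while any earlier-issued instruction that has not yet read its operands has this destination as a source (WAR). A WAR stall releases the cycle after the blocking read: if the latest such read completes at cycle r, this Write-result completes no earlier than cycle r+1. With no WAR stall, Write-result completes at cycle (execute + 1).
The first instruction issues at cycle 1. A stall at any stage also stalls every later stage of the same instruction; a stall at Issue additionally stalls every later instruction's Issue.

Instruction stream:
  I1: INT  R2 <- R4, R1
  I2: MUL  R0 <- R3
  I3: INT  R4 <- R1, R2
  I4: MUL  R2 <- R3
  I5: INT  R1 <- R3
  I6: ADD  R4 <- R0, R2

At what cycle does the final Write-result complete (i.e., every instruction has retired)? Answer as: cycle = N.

1) issue 1, read 2, done 3, write 4
2) issue 2, read 3, done 7, write 8
3) issue 5, read 6, done 7, write 8  <struct: INT busy until I1 writes@4>
4) issue 9, read 10, done 14, write 15  <struct: MUL busy until I2 writes@8>
5) issue 10, read 11, done 12, write 13
6) issue 11, read 16, done 18, write 19  <RAW R2: wait I4 write@15>

cycle = 19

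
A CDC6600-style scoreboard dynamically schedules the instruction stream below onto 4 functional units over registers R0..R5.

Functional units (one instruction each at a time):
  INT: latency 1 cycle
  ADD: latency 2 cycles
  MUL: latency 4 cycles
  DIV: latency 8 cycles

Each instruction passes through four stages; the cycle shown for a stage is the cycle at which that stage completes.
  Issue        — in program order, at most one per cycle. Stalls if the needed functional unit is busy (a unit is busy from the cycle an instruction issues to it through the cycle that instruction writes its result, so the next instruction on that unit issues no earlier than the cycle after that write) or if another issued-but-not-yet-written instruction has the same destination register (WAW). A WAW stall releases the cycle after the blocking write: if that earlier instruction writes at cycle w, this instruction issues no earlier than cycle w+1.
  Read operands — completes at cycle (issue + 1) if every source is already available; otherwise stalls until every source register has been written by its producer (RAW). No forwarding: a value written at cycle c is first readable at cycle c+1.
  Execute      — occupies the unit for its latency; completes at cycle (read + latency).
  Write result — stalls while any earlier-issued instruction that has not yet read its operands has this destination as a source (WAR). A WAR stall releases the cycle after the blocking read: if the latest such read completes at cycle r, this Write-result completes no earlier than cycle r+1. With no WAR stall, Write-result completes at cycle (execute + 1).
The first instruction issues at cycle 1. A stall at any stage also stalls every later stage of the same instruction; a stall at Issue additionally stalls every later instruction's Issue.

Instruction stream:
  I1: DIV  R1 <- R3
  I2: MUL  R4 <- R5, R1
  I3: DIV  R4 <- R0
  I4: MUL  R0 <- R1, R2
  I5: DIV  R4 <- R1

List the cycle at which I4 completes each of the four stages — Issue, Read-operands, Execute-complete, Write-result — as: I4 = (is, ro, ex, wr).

  I1 | 1 | 2 | 10 | 11
  I2 | 2 | 12 | 16 | 17   RAW R1: wait I1 write@11
  I3 | 18 | 19 | 27 | 28   WAW R4: wait I2 write@17
  I4 | 19 | 20 | 24 | 25
  I5 | 29 | 30 | 38 | 39   struct: DIV busy until I3 writes@28

I4 = (19, 20, 24, 25)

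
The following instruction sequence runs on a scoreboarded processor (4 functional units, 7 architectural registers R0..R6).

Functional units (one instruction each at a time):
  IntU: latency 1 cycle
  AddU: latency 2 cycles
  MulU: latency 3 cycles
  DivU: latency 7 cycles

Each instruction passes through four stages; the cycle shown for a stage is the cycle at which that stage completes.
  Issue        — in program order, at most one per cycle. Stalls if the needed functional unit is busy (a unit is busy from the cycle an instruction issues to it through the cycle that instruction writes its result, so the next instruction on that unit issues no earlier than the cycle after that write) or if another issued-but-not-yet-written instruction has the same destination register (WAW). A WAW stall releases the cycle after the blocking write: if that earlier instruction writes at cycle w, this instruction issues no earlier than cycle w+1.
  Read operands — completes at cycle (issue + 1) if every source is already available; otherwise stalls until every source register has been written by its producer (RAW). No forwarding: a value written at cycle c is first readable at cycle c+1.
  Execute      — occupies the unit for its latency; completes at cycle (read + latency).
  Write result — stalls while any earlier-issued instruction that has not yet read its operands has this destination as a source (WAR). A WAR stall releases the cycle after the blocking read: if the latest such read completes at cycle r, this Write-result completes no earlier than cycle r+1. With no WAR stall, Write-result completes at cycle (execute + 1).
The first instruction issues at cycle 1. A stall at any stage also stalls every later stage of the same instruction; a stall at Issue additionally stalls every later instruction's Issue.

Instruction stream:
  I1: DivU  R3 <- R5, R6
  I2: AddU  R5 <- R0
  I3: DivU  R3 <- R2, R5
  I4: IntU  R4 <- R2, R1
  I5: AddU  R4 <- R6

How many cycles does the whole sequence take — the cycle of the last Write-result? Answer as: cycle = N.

  I1 | 1 | 2 | 9 | 10
  I2 | 2 | 3 | 5 | 6
  I3 | 11 | 12 | 19 | 20   struct: DivU busy until I1 writes@10
  I4 | 12 | 13 | 14 | 15
  I5 | 16 | 17 | 19 | 20   WAW R4: wait I4 write@15

cycle = 20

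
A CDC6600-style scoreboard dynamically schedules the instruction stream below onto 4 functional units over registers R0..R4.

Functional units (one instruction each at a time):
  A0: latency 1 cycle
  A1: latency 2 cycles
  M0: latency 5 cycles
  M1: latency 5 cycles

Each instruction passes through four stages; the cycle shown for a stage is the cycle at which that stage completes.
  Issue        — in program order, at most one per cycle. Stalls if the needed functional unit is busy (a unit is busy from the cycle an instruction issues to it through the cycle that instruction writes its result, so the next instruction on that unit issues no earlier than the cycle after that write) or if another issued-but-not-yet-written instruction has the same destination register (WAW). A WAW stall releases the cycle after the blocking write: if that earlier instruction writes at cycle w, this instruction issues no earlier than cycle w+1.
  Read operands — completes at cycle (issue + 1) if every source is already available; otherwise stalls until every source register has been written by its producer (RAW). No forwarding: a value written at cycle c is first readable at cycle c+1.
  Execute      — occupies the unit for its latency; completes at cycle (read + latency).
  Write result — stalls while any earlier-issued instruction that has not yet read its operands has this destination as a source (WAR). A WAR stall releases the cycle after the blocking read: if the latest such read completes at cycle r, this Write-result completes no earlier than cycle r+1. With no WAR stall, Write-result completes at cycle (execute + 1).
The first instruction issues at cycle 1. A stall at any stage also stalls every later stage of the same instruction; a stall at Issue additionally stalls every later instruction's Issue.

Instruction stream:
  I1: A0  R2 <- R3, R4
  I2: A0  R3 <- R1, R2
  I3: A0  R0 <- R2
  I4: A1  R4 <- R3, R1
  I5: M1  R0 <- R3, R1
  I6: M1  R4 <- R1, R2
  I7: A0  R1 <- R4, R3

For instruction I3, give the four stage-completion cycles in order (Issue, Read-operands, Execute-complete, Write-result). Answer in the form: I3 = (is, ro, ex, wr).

I3 = (9, 10, 11, 12)

I1 -> (1, 2, 3, 4)
I2 -> (5, 6, 7, 8)  // struct: A0 busy until I1 writes@4
I3 -> (9, 10, 11, 12)  // struct: A0 busy until I2 writes@8
I4 -> (10, 11, 13, 14)
I5 -> (13, 14, 19, 20)  // WAW R0: wait I3 write@12
I6 -> (21, 22, 27, 28)  // struct: M1 busy until I5 writes@20
I7 -> (22, 29, 30, 31)  // RAW R4: wait I6 write@28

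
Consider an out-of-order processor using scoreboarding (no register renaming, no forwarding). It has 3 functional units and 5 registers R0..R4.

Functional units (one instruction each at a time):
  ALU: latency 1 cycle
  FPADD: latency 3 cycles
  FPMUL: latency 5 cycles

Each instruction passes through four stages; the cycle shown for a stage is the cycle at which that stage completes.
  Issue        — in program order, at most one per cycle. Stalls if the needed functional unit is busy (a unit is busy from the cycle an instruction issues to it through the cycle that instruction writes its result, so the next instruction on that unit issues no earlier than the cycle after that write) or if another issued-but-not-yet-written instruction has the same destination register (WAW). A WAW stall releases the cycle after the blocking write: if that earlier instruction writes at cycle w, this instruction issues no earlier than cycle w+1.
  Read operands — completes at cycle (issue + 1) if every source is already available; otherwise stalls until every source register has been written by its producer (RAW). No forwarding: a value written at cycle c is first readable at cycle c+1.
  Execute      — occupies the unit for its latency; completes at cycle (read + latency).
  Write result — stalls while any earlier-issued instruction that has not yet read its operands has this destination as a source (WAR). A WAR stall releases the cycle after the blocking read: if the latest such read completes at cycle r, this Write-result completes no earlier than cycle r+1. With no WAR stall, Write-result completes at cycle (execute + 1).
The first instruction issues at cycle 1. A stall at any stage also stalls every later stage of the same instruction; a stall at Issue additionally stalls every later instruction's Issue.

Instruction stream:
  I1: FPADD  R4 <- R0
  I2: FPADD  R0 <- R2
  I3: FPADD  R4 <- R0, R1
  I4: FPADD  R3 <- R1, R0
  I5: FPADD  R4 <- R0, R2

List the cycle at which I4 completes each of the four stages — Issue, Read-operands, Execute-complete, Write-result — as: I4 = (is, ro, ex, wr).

  I1 | 1 | 2 | 5 | 6
  I2 | 7 | 8 | 11 | 12   struct: FPADD busy until I1 writes@6
  I3 | 13 | 14 | 17 | 18   struct: FPADD busy until I2 writes@12
  I4 | 19 | 20 | 23 | 24   struct: FPADD busy until I3 writes@18
  I5 | 25 | 26 | 29 | 30   struct: FPADD busy until I4 writes@24

I4 = (19, 20, 23, 24)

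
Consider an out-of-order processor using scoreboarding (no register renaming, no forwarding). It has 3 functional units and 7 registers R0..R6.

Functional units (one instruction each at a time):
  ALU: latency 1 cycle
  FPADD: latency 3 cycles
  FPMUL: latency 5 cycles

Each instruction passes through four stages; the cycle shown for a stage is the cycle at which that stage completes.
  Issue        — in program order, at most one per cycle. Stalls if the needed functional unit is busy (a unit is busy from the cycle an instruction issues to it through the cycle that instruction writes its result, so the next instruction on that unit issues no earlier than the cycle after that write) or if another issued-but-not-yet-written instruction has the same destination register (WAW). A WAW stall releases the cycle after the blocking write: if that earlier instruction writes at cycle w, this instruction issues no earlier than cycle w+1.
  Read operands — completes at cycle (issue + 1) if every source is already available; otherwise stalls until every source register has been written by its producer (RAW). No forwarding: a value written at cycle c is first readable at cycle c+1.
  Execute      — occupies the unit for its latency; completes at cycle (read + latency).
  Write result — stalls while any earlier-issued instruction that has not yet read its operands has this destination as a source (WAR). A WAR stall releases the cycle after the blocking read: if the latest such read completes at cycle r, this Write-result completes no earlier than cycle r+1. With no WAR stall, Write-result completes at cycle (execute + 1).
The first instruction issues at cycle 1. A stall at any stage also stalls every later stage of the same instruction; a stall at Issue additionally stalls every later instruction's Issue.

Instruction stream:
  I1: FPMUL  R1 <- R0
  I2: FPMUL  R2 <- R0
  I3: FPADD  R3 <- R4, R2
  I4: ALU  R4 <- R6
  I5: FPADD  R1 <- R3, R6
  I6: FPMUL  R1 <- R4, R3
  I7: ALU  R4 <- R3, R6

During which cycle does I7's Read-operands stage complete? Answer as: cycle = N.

cycle = 30

I1  is:1  ro:2  ex:7  wr:8
I2  is:9  ro:10  ex:15  wr:16  — struct: FPMUL busy until I1 writes@8
I3  is:10  ro:17  ex:20  wr:21  — RAW R2: wait I2 write@16
I4  is:11  ro:12  ex:13  wr:18  — WAR R4: wait I3 read@17
I5  is:22  ro:23  ex:26  wr:27  — struct: FPADD busy until I3 writes@21
I6  is:28  ro:29  ex:34  wr:35  — WAW R1: wait I5 write@27
I7  is:29  ro:30  ex:31  wr:32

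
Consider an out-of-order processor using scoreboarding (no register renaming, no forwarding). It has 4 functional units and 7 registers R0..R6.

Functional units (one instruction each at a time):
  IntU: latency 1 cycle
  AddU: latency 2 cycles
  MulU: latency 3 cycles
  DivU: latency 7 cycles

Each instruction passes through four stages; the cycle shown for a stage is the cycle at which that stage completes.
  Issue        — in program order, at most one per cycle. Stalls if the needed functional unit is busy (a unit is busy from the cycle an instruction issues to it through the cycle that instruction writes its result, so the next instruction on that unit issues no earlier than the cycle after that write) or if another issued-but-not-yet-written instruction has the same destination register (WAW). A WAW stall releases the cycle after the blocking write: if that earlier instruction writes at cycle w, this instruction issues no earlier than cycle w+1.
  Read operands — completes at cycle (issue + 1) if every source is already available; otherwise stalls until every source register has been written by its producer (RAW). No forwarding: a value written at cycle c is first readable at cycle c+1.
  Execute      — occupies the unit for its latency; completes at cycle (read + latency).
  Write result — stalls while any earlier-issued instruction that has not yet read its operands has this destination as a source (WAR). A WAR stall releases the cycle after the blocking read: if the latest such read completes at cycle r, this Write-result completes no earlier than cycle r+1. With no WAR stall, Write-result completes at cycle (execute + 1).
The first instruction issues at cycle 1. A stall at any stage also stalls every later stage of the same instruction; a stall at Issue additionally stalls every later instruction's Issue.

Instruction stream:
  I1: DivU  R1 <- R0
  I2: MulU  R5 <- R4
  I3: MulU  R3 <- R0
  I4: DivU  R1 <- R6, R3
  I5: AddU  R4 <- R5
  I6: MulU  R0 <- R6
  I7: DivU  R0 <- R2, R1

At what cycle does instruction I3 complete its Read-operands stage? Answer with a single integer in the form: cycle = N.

cycle = 9

1) issue 1, read 2, done 9, write 10
2) issue 2, read 3, done 6, write 7
3) issue 8, read 9, done 12, write 13  <struct: MulU busy until I2 writes@7>
4) issue 11, read 14, done 21, write 22  <struct: DivU busy until I1 writes@10 / RAW R3: wait I3 write@13>
5) issue 12, read 13, done 15, write 16
6) issue 14, read 15, done 18, write 19  <struct: MulU busy until I3 writes@13>
7) issue 23, read 24, done 31, write 32  <struct: DivU busy until I4 writes@22>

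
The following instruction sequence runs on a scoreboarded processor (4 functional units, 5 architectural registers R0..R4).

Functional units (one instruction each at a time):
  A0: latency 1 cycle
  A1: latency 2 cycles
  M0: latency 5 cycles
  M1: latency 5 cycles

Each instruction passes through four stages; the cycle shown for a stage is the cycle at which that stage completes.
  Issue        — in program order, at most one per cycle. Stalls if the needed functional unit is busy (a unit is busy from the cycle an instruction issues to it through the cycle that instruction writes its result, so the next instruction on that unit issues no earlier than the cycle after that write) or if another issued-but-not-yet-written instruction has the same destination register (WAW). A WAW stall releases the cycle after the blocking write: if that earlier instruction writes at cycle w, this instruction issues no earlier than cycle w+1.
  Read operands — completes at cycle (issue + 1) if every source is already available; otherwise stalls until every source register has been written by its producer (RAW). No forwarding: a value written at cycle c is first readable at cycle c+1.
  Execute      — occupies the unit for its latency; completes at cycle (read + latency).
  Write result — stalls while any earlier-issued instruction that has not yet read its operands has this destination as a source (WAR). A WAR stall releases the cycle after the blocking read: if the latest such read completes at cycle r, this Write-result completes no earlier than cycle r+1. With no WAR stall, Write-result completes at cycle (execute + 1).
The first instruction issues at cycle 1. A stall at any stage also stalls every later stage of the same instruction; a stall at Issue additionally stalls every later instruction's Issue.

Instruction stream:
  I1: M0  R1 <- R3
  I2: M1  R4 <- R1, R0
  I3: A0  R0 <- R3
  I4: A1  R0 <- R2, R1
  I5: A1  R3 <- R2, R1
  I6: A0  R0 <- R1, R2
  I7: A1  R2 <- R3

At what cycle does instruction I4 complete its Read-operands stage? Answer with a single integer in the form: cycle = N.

1) issue 1, read 2, done 7, write 8
2) issue 2, read 9, done 14, write 15  <RAW R1: wait I1 write@8>
3) issue 3, read 4, done 5, write 10  <WAR R0: wait I2 read@9>
4) issue 11, read 12, done 14, write 15  <WAW R0: wait I3 write@10>
5) issue 16, read 17, done 19, write 20  <struct: A1 busy until I4 writes@15>
6) issue 17, read 18, done 19, write 20
7) issue 21, read 22, done 24, write 25  <struct: A1 busy until I5 writes@20>

cycle = 12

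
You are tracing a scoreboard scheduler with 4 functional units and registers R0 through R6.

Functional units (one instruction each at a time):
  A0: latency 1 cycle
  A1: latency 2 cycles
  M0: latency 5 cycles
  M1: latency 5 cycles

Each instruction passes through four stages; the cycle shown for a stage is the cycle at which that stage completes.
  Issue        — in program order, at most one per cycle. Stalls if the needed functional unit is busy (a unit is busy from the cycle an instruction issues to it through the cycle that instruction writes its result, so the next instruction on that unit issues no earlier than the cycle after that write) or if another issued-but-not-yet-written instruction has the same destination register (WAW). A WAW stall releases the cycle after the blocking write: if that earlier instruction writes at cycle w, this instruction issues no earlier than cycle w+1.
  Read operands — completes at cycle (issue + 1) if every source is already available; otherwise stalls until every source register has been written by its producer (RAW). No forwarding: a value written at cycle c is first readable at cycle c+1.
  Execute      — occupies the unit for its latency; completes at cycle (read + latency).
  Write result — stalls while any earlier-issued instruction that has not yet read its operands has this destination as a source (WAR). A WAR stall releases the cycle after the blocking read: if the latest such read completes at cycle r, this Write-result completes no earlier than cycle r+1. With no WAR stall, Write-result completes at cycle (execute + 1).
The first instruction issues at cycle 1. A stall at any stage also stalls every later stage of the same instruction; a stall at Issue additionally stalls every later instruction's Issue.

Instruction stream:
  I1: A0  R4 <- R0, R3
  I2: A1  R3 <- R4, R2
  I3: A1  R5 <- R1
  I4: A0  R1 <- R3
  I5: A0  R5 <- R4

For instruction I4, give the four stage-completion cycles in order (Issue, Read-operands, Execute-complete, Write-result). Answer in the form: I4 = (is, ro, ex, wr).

[1] I1→A0
[2] I1 RO · I2→A1
[3] I1 EX
[4] I1 WR R4
[5] I2 RO
[7] I2 EX
[8] I2 WR R3
[9] I3→A1
[10] I3 RO · I4→A0
[11] I4 RO
[12] I3 EX · I4 EX
[13] I3 WR R5 · I4 WR R1
[14] I5→A0
[15] I5 RO
[16] I5 EX
[17] I5 WR R5

I4 = (10, 11, 12, 13)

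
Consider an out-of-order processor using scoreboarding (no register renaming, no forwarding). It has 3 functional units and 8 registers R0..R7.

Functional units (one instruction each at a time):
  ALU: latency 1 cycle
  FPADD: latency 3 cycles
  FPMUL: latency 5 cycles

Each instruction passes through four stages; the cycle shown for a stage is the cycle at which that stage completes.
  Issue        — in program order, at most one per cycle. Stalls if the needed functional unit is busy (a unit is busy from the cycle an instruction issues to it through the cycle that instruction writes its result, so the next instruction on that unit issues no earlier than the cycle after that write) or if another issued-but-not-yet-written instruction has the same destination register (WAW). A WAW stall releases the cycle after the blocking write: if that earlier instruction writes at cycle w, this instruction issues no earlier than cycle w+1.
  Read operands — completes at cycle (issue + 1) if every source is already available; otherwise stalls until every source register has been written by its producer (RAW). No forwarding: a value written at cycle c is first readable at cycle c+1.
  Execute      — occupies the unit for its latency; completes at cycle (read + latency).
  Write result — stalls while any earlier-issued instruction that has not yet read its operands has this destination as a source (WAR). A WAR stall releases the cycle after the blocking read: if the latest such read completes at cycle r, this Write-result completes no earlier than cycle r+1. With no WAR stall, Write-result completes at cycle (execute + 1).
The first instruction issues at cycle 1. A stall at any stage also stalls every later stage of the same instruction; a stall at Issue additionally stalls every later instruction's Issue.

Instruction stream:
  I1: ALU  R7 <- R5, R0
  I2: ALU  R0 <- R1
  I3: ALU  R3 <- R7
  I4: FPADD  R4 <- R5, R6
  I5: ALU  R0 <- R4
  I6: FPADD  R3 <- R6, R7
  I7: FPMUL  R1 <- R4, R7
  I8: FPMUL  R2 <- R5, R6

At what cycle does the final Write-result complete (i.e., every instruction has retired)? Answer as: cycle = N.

cycle = 32

1) issue 1, read 2, done 3, write 4
2) issue 5, read 6, done 7, write 8  <struct: ALU busy until I1 writes@4>
3) issue 9, read 10, done 11, write 12  <struct: ALU busy until I2 writes@8>
4) issue 10, read 11, done 14, write 15
5) issue 13, read 16, done 17, write 18  <struct: ALU busy until I3 writes@12 / RAW R4: wait I4 write@15>
6) issue 16, read 17, done 20, write 21  <struct: FPADD busy until I4 writes@15>
7) issue 17, read 18, done 23, write 24
8) issue 25, read 26, done 31, write 32  <struct: FPMUL busy until I7 writes@24>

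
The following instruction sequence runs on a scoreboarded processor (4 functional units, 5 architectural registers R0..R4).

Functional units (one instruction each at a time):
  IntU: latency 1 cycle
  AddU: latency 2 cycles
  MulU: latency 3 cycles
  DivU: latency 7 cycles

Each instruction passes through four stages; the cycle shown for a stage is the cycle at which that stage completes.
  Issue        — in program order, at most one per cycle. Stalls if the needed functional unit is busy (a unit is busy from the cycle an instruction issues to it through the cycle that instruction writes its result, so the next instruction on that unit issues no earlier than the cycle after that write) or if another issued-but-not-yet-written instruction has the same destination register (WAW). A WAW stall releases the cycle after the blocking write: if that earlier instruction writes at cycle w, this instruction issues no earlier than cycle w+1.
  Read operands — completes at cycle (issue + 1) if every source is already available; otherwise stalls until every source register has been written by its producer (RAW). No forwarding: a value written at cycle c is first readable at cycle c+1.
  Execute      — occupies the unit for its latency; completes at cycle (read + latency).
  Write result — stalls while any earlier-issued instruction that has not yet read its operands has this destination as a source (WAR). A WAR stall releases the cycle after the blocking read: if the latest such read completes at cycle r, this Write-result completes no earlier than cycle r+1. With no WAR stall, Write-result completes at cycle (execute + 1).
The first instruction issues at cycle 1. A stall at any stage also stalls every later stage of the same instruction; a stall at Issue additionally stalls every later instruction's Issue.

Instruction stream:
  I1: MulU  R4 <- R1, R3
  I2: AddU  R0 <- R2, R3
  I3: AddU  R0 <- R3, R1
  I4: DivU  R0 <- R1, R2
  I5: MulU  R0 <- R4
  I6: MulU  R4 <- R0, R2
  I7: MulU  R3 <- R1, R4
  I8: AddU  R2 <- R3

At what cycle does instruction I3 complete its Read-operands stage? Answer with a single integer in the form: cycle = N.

c1: issue I1 (MulU)
c2: I1 read-ops; issue I2 (AddU)
c3: I2 read-ops
c5: I1 finished on MulU; I2 finished on AddU
c6: I1→R4; I2→R0
c7: issue I3 (AddU)
c8: I3 read-ops
c10: I3 finished on AddU
c11: I3→R0
c12: issue I4 (DivU)
c13: I4 read-ops
c20: I4 finished on DivU
c21: I4→R0
c22: issue I5 (MulU)
c23: I5 read-ops
c26: I5 finished on MulU
c27: I5→R0
c28: issue I6 (MulU)
c29: I6 read-ops
c32: I6 finished on MulU
c33: I6→R4
c34: issue I7 (MulU)
c35: I7 read-ops; issue I8 (AddU)
c38: I7 finished on MulU
c39: I7→R3
c40: I8 read-ops
c42: I8 finished on AddU
c43: I8→R2

cycle = 8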